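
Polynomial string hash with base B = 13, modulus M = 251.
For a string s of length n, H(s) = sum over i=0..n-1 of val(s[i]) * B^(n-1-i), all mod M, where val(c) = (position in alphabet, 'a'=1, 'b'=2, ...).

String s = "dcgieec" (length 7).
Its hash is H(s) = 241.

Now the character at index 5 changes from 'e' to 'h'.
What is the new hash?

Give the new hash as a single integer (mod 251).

val('e') = 5, val('h') = 8
Position k = 5, exponent = n-1-k = 1
B^1 mod M = 13^1 mod 251 = 13
Delta = (8 - 5) * 13 mod 251 = 39
New hash = (241 + 39) mod 251 = 29

Answer: 29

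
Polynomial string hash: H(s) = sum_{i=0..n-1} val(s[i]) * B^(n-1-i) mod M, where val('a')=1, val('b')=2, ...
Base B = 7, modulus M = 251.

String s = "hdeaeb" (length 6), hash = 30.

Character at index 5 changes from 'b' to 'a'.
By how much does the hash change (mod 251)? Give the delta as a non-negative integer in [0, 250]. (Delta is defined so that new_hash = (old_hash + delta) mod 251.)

Delta formula: (val(new) - val(old)) * B^(n-1-k) mod M
  val('a') - val('b') = 1 - 2 = -1
  B^(n-1-k) = 7^0 mod 251 = 1
  Delta = -1 * 1 mod 251 = 250

Answer: 250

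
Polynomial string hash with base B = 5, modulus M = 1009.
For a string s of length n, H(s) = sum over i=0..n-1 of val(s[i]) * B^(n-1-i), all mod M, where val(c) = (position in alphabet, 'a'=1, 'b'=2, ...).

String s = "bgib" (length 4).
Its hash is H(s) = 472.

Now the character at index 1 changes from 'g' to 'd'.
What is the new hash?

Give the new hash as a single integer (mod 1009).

Answer: 397

Derivation:
val('g') = 7, val('d') = 4
Position k = 1, exponent = n-1-k = 2
B^2 mod M = 5^2 mod 1009 = 25
Delta = (4 - 7) * 25 mod 1009 = 934
New hash = (472 + 934) mod 1009 = 397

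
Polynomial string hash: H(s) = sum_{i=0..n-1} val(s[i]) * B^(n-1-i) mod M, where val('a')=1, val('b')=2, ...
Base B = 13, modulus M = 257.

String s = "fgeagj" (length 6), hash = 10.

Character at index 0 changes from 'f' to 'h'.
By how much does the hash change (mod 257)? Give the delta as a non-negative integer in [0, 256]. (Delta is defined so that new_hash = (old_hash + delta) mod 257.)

Delta formula: (val(new) - val(old)) * B^(n-1-k) mod M
  val('h') - val('f') = 8 - 6 = 2
  B^(n-1-k) = 13^5 mod 257 = 185
  Delta = 2 * 185 mod 257 = 113

Answer: 113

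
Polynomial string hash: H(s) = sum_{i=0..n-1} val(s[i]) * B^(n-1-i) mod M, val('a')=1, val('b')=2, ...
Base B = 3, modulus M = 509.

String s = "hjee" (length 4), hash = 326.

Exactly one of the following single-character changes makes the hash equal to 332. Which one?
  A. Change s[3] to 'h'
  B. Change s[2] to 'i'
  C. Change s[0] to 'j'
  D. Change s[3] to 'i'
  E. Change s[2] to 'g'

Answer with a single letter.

Answer: E

Derivation:
Option A: s[3]='e'->'h', delta=(8-5)*3^0 mod 509 = 3, hash=326+3 mod 509 = 329
Option B: s[2]='e'->'i', delta=(9-5)*3^1 mod 509 = 12, hash=326+12 mod 509 = 338
Option C: s[0]='h'->'j', delta=(10-8)*3^3 mod 509 = 54, hash=326+54 mod 509 = 380
Option D: s[3]='e'->'i', delta=(9-5)*3^0 mod 509 = 4, hash=326+4 mod 509 = 330
Option E: s[2]='e'->'g', delta=(7-5)*3^1 mod 509 = 6, hash=326+6 mod 509 = 332 <-- target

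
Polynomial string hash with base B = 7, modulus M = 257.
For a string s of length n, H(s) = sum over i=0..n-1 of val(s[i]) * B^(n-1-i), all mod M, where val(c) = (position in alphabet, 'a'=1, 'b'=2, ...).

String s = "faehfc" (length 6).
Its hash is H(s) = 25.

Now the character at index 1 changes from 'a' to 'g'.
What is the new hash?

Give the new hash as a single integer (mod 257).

val('a') = 1, val('g') = 7
Position k = 1, exponent = n-1-k = 4
B^4 mod M = 7^4 mod 257 = 88
Delta = (7 - 1) * 88 mod 257 = 14
New hash = (25 + 14) mod 257 = 39

Answer: 39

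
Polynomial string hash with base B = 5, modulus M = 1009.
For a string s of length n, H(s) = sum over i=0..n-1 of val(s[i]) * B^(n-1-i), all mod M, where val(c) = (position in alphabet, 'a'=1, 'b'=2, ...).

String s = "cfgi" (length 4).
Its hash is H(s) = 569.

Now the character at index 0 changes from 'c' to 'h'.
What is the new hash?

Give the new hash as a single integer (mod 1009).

val('c') = 3, val('h') = 8
Position k = 0, exponent = n-1-k = 3
B^3 mod M = 5^3 mod 1009 = 125
Delta = (8 - 3) * 125 mod 1009 = 625
New hash = (569 + 625) mod 1009 = 185

Answer: 185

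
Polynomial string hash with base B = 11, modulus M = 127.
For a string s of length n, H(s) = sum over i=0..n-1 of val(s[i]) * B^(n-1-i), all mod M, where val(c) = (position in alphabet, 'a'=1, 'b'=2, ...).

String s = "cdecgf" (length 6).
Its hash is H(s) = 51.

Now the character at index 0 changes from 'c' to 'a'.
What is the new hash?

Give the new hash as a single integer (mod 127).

Answer: 21

Derivation:
val('c') = 3, val('a') = 1
Position k = 0, exponent = n-1-k = 5
B^5 mod M = 11^5 mod 127 = 15
Delta = (1 - 3) * 15 mod 127 = 97
New hash = (51 + 97) mod 127 = 21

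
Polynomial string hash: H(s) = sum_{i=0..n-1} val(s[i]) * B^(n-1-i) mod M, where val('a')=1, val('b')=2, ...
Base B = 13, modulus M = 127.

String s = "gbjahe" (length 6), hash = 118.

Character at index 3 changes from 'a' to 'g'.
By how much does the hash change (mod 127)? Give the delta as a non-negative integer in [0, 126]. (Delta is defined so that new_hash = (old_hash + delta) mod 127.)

Answer: 125

Derivation:
Delta formula: (val(new) - val(old)) * B^(n-1-k) mod M
  val('g') - val('a') = 7 - 1 = 6
  B^(n-1-k) = 13^2 mod 127 = 42
  Delta = 6 * 42 mod 127 = 125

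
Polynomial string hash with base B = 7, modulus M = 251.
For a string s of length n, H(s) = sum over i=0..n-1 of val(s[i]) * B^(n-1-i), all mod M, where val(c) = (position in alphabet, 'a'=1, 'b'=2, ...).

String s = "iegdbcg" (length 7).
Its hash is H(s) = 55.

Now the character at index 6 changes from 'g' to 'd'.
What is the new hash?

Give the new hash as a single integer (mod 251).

Answer: 52

Derivation:
val('g') = 7, val('d') = 4
Position k = 6, exponent = n-1-k = 0
B^0 mod M = 7^0 mod 251 = 1
Delta = (4 - 7) * 1 mod 251 = 248
New hash = (55 + 248) mod 251 = 52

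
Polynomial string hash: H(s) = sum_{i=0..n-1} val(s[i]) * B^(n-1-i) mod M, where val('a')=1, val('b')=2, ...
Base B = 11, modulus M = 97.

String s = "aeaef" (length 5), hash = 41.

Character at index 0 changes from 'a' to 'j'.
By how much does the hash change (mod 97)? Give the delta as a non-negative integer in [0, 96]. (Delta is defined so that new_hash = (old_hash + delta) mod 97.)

Answer: 43

Derivation:
Delta formula: (val(new) - val(old)) * B^(n-1-k) mod M
  val('j') - val('a') = 10 - 1 = 9
  B^(n-1-k) = 11^4 mod 97 = 91
  Delta = 9 * 91 mod 97 = 43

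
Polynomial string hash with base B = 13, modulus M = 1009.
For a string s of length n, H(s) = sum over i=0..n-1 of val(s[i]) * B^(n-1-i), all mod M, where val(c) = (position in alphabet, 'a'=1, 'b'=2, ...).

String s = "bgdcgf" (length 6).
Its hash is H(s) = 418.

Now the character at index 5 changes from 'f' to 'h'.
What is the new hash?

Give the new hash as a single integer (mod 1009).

Answer: 420

Derivation:
val('f') = 6, val('h') = 8
Position k = 5, exponent = n-1-k = 0
B^0 mod M = 13^0 mod 1009 = 1
Delta = (8 - 6) * 1 mod 1009 = 2
New hash = (418 + 2) mod 1009 = 420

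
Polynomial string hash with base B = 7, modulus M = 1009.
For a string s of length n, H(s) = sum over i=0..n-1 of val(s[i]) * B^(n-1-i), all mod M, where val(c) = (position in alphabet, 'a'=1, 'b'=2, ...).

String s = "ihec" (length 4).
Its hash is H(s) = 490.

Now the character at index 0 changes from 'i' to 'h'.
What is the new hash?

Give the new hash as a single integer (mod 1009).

val('i') = 9, val('h') = 8
Position k = 0, exponent = n-1-k = 3
B^3 mod M = 7^3 mod 1009 = 343
Delta = (8 - 9) * 343 mod 1009 = 666
New hash = (490 + 666) mod 1009 = 147

Answer: 147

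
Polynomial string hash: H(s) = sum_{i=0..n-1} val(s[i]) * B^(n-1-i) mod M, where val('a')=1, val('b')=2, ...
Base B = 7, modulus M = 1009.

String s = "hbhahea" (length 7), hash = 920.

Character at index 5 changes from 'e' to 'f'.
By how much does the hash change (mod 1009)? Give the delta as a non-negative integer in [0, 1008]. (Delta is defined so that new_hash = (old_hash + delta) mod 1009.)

Delta formula: (val(new) - val(old)) * B^(n-1-k) mod M
  val('f') - val('e') = 6 - 5 = 1
  B^(n-1-k) = 7^1 mod 1009 = 7
  Delta = 1 * 7 mod 1009 = 7

Answer: 7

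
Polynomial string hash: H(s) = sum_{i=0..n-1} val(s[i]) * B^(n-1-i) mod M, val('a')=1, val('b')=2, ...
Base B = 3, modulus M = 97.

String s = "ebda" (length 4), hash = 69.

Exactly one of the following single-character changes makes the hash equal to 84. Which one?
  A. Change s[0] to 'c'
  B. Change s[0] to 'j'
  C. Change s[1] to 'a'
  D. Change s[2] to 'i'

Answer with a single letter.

Option A: s[0]='e'->'c', delta=(3-5)*3^3 mod 97 = 43, hash=69+43 mod 97 = 15
Option B: s[0]='e'->'j', delta=(10-5)*3^3 mod 97 = 38, hash=69+38 mod 97 = 10
Option C: s[1]='b'->'a', delta=(1-2)*3^2 mod 97 = 88, hash=69+88 mod 97 = 60
Option D: s[2]='d'->'i', delta=(9-4)*3^1 mod 97 = 15, hash=69+15 mod 97 = 84 <-- target

Answer: D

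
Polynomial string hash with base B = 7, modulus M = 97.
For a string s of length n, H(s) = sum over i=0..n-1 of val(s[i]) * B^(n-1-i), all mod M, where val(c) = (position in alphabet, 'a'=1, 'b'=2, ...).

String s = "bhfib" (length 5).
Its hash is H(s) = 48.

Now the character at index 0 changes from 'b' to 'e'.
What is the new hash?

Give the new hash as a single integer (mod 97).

val('b') = 2, val('e') = 5
Position k = 0, exponent = n-1-k = 4
B^4 mod M = 7^4 mod 97 = 73
Delta = (5 - 2) * 73 mod 97 = 25
New hash = (48 + 25) mod 97 = 73

Answer: 73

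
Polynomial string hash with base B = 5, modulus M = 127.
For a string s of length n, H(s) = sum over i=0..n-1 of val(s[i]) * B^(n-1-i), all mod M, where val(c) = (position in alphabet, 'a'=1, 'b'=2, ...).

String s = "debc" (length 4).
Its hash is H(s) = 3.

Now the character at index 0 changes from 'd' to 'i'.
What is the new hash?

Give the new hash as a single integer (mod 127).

val('d') = 4, val('i') = 9
Position k = 0, exponent = n-1-k = 3
B^3 mod M = 5^3 mod 127 = 125
Delta = (9 - 4) * 125 mod 127 = 117
New hash = (3 + 117) mod 127 = 120

Answer: 120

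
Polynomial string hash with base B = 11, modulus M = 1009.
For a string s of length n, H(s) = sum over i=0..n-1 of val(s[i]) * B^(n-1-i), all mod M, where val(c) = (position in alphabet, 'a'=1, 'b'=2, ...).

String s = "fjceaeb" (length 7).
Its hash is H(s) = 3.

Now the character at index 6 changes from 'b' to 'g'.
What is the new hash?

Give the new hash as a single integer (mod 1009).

Answer: 8

Derivation:
val('b') = 2, val('g') = 7
Position k = 6, exponent = n-1-k = 0
B^0 mod M = 11^0 mod 1009 = 1
Delta = (7 - 2) * 1 mod 1009 = 5
New hash = (3 + 5) mod 1009 = 8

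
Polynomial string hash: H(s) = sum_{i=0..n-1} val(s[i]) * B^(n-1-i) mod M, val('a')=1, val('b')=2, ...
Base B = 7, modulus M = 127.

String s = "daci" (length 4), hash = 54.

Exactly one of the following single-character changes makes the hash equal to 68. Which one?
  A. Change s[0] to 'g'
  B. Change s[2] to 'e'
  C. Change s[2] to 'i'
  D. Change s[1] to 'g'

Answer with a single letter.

Answer: B

Derivation:
Option A: s[0]='d'->'g', delta=(7-4)*7^3 mod 127 = 13, hash=54+13 mod 127 = 67
Option B: s[2]='c'->'e', delta=(5-3)*7^1 mod 127 = 14, hash=54+14 mod 127 = 68 <-- target
Option C: s[2]='c'->'i', delta=(9-3)*7^1 mod 127 = 42, hash=54+42 mod 127 = 96
Option D: s[1]='a'->'g', delta=(7-1)*7^2 mod 127 = 40, hash=54+40 mod 127 = 94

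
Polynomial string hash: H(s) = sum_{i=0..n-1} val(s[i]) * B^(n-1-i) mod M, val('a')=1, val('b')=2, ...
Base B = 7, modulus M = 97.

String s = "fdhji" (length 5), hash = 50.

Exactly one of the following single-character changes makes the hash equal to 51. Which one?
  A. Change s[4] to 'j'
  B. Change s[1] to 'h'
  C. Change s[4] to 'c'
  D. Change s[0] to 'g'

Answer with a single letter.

Option A: s[4]='i'->'j', delta=(10-9)*7^0 mod 97 = 1, hash=50+1 mod 97 = 51 <-- target
Option B: s[1]='d'->'h', delta=(8-4)*7^3 mod 97 = 14, hash=50+14 mod 97 = 64
Option C: s[4]='i'->'c', delta=(3-9)*7^0 mod 97 = 91, hash=50+91 mod 97 = 44
Option D: s[0]='f'->'g', delta=(7-6)*7^4 mod 97 = 73, hash=50+73 mod 97 = 26

Answer: A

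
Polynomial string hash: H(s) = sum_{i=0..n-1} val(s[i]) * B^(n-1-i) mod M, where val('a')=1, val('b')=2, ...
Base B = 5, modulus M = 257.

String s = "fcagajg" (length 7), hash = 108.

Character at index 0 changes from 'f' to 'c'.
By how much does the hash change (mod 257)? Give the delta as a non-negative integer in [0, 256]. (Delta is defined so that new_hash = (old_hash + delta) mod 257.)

Delta formula: (val(new) - val(old)) * B^(n-1-k) mod M
  val('c') - val('f') = 3 - 6 = -3
  B^(n-1-k) = 5^6 mod 257 = 205
  Delta = -3 * 205 mod 257 = 156

Answer: 156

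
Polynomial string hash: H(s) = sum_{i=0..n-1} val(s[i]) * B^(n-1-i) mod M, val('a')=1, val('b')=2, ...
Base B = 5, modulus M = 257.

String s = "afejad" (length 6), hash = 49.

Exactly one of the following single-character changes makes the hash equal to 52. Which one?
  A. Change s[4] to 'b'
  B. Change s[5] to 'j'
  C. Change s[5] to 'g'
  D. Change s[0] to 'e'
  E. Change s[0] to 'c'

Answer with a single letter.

Answer: C

Derivation:
Option A: s[4]='a'->'b', delta=(2-1)*5^1 mod 257 = 5, hash=49+5 mod 257 = 54
Option B: s[5]='d'->'j', delta=(10-4)*5^0 mod 257 = 6, hash=49+6 mod 257 = 55
Option C: s[5]='d'->'g', delta=(7-4)*5^0 mod 257 = 3, hash=49+3 mod 257 = 52 <-- target
Option D: s[0]='a'->'e', delta=(5-1)*5^5 mod 257 = 164, hash=49+164 mod 257 = 213
Option E: s[0]='a'->'c', delta=(3-1)*5^5 mod 257 = 82, hash=49+82 mod 257 = 131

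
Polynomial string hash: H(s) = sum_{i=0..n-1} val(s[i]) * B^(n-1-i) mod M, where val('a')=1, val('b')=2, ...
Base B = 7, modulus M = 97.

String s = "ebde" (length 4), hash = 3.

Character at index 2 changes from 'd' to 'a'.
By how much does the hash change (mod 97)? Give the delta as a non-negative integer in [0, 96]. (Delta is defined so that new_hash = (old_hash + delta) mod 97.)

Answer: 76

Derivation:
Delta formula: (val(new) - val(old)) * B^(n-1-k) mod M
  val('a') - val('d') = 1 - 4 = -3
  B^(n-1-k) = 7^1 mod 97 = 7
  Delta = -3 * 7 mod 97 = 76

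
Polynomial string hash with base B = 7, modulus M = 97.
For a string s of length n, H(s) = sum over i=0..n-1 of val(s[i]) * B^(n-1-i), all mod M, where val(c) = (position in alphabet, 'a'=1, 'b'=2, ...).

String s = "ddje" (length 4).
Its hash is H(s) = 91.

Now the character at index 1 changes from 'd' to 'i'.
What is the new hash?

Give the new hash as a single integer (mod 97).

val('d') = 4, val('i') = 9
Position k = 1, exponent = n-1-k = 2
B^2 mod M = 7^2 mod 97 = 49
Delta = (9 - 4) * 49 mod 97 = 51
New hash = (91 + 51) mod 97 = 45

Answer: 45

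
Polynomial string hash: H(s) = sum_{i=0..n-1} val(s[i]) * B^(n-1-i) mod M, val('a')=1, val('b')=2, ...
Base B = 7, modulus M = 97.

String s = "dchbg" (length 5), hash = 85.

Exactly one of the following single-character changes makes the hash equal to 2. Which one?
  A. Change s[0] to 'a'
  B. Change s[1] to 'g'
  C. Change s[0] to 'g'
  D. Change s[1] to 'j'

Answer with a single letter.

Option A: s[0]='d'->'a', delta=(1-4)*7^4 mod 97 = 72, hash=85+72 mod 97 = 60
Option B: s[1]='c'->'g', delta=(7-3)*7^3 mod 97 = 14, hash=85+14 mod 97 = 2 <-- target
Option C: s[0]='d'->'g', delta=(7-4)*7^4 mod 97 = 25, hash=85+25 mod 97 = 13
Option D: s[1]='c'->'j', delta=(10-3)*7^3 mod 97 = 73, hash=85+73 mod 97 = 61

Answer: B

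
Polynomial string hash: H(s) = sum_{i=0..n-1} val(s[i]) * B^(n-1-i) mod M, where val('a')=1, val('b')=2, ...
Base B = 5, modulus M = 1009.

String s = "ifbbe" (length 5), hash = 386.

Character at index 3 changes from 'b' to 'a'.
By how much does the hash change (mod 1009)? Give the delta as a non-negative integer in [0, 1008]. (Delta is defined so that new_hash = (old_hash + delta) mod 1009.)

Delta formula: (val(new) - val(old)) * B^(n-1-k) mod M
  val('a') - val('b') = 1 - 2 = -1
  B^(n-1-k) = 5^1 mod 1009 = 5
  Delta = -1 * 5 mod 1009 = 1004

Answer: 1004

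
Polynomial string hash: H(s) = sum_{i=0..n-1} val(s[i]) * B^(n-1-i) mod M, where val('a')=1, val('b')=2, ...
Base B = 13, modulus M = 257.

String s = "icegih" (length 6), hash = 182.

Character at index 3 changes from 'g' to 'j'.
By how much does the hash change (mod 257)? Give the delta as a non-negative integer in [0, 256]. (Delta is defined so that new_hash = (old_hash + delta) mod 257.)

Answer: 250

Derivation:
Delta formula: (val(new) - val(old)) * B^(n-1-k) mod M
  val('j') - val('g') = 10 - 7 = 3
  B^(n-1-k) = 13^2 mod 257 = 169
  Delta = 3 * 169 mod 257 = 250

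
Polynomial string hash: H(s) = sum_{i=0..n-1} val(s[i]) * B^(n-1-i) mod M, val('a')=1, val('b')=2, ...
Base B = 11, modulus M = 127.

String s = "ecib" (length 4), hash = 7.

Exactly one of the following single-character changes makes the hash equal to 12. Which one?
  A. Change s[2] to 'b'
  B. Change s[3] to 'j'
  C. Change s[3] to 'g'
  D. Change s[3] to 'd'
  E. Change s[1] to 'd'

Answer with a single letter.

Option A: s[2]='i'->'b', delta=(2-9)*11^1 mod 127 = 50, hash=7+50 mod 127 = 57
Option B: s[3]='b'->'j', delta=(10-2)*11^0 mod 127 = 8, hash=7+8 mod 127 = 15
Option C: s[3]='b'->'g', delta=(7-2)*11^0 mod 127 = 5, hash=7+5 mod 127 = 12 <-- target
Option D: s[3]='b'->'d', delta=(4-2)*11^0 mod 127 = 2, hash=7+2 mod 127 = 9
Option E: s[1]='c'->'d', delta=(4-3)*11^2 mod 127 = 121, hash=7+121 mod 127 = 1

Answer: C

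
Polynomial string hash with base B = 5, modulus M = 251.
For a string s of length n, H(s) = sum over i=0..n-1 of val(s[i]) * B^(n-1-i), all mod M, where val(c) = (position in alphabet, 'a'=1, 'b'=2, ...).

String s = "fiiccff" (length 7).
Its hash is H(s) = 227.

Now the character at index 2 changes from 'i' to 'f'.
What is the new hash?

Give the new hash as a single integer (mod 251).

Answer: 109

Derivation:
val('i') = 9, val('f') = 6
Position k = 2, exponent = n-1-k = 4
B^4 mod M = 5^4 mod 251 = 123
Delta = (6 - 9) * 123 mod 251 = 133
New hash = (227 + 133) mod 251 = 109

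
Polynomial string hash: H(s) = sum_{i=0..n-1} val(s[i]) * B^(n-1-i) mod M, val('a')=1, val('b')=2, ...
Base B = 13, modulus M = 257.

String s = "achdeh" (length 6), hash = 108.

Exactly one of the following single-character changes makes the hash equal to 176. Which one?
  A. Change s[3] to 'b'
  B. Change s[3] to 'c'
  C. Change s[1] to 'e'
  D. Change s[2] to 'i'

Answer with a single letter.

Answer: C

Derivation:
Option A: s[3]='d'->'b', delta=(2-4)*13^2 mod 257 = 176, hash=108+176 mod 257 = 27
Option B: s[3]='d'->'c', delta=(3-4)*13^2 mod 257 = 88, hash=108+88 mod 257 = 196
Option C: s[1]='c'->'e', delta=(5-3)*13^4 mod 257 = 68, hash=108+68 mod 257 = 176 <-- target
Option D: s[2]='h'->'i', delta=(9-8)*13^3 mod 257 = 141, hash=108+141 mod 257 = 249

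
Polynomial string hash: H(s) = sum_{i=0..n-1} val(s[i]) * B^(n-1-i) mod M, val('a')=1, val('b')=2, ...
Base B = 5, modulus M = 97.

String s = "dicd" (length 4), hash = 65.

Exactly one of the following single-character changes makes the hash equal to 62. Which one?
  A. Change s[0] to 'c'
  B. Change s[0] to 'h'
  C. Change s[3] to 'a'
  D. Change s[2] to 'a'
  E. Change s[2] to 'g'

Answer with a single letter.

Answer: C

Derivation:
Option A: s[0]='d'->'c', delta=(3-4)*5^3 mod 97 = 69, hash=65+69 mod 97 = 37
Option B: s[0]='d'->'h', delta=(8-4)*5^3 mod 97 = 15, hash=65+15 mod 97 = 80
Option C: s[3]='d'->'a', delta=(1-4)*5^0 mod 97 = 94, hash=65+94 mod 97 = 62 <-- target
Option D: s[2]='c'->'a', delta=(1-3)*5^1 mod 97 = 87, hash=65+87 mod 97 = 55
Option E: s[2]='c'->'g', delta=(7-3)*5^1 mod 97 = 20, hash=65+20 mod 97 = 85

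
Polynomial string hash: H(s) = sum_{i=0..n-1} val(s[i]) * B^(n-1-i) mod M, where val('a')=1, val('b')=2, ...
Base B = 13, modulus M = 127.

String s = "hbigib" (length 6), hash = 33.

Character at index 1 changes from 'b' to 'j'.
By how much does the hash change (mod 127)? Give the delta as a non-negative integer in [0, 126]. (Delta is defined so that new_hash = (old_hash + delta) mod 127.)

Answer: 15

Derivation:
Delta formula: (val(new) - val(old)) * B^(n-1-k) mod M
  val('j') - val('b') = 10 - 2 = 8
  B^(n-1-k) = 13^4 mod 127 = 113
  Delta = 8 * 113 mod 127 = 15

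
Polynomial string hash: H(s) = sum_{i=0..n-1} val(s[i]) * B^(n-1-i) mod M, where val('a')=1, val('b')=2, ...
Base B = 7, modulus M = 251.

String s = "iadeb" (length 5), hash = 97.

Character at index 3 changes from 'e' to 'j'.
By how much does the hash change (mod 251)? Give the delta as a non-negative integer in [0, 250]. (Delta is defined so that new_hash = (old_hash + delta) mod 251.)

Delta formula: (val(new) - val(old)) * B^(n-1-k) mod M
  val('j') - val('e') = 10 - 5 = 5
  B^(n-1-k) = 7^1 mod 251 = 7
  Delta = 5 * 7 mod 251 = 35

Answer: 35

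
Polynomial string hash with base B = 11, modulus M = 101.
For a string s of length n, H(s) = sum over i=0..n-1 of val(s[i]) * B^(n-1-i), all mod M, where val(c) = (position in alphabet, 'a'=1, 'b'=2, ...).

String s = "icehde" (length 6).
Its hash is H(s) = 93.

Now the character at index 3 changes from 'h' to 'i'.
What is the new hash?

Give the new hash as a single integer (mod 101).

Answer: 12

Derivation:
val('h') = 8, val('i') = 9
Position k = 3, exponent = n-1-k = 2
B^2 mod M = 11^2 mod 101 = 20
Delta = (9 - 8) * 20 mod 101 = 20
New hash = (93 + 20) mod 101 = 12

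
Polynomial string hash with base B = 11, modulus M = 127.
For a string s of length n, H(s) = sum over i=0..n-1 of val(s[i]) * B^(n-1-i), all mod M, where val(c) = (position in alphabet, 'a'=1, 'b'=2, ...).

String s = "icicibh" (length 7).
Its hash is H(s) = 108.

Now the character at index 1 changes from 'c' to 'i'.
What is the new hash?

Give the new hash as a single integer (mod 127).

Answer: 71

Derivation:
val('c') = 3, val('i') = 9
Position k = 1, exponent = n-1-k = 5
B^5 mod M = 11^5 mod 127 = 15
Delta = (9 - 3) * 15 mod 127 = 90
New hash = (108 + 90) mod 127 = 71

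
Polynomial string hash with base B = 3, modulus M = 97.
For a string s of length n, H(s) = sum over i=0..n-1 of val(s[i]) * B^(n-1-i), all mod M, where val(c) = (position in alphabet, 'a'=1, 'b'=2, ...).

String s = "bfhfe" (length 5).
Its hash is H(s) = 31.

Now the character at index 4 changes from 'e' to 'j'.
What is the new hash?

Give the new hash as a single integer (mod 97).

val('e') = 5, val('j') = 10
Position k = 4, exponent = n-1-k = 0
B^0 mod M = 3^0 mod 97 = 1
Delta = (10 - 5) * 1 mod 97 = 5
New hash = (31 + 5) mod 97 = 36

Answer: 36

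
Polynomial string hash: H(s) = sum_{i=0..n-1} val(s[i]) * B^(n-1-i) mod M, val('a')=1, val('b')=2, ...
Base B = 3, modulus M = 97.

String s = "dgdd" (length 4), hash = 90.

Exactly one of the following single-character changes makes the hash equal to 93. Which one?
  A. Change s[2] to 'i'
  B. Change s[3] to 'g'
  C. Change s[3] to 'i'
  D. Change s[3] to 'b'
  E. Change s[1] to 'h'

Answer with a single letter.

Answer: B

Derivation:
Option A: s[2]='d'->'i', delta=(9-4)*3^1 mod 97 = 15, hash=90+15 mod 97 = 8
Option B: s[3]='d'->'g', delta=(7-4)*3^0 mod 97 = 3, hash=90+3 mod 97 = 93 <-- target
Option C: s[3]='d'->'i', delta=(9-4)*3^0 mod 97 = 5, hash=90+5 mod 97 = 95
Option D: s[3]='d'->'b', delta=(2-4)*3^0 mod 97 = 95, hash=90+95 mod 97 = 88
Option E: s[1]='g'->'h', delta=(8-7)*3^2 mod 97 = 9, hash=90+9 mod 97 = 2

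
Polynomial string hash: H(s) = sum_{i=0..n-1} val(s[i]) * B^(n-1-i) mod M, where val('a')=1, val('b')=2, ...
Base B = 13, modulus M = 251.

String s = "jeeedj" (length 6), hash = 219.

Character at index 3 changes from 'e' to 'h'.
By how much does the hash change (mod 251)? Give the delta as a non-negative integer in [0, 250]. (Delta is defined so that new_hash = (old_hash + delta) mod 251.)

Answer: 5

Derivation:
Delta formula: (val(new) - val(old)) * B^(n-1-k) mod M
  val('h') - val('e') = 8 - 5 = 3
  B^(n-1-k) = 13^2 mod 251 = 169
  Delta = 3 * 169 mod 251 = 5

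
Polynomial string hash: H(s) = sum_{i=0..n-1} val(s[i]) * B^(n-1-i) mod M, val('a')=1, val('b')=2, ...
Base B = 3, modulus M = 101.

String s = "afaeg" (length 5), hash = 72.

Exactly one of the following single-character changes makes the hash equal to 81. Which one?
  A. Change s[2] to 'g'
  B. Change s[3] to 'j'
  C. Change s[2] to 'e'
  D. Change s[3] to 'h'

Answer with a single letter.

Option A: s[2]='a'->'g', delta=(7-1)*3^2 mod 101 = 54, hash=72+54 mod 101 = 25
Option B: s[3]='e'->'j', delta=(10-5)*3^1 mod 101 = 15, hash=72+15 mod 101 = 87
Option C: s[2]='a'->'e', delta=(5-1)*3^2 mod 101 = 36, hash=72+36 mod 101 = 7
Option D: s[3]='e'->'h', delta=(8-5)*3^1 mod 101 = 9, hash=72+9 mod 101 = 81 <-- target

Answer: D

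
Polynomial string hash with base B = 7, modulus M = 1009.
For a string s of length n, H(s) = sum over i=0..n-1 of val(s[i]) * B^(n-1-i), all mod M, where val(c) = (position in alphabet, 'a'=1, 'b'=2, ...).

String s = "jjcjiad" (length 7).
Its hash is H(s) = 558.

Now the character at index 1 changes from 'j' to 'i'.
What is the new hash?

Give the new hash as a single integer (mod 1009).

Answer: 904

Derivation:
val('j') = 10, val('i') = 9
Position k = 1, exponent = n-1-k = 5
B^5 mod M = 7^5 mod 1009 = 663
Delta = (9 - 10) * 663 mod 1009 = 346
New hash = (558 + 346) mod 1009 = 904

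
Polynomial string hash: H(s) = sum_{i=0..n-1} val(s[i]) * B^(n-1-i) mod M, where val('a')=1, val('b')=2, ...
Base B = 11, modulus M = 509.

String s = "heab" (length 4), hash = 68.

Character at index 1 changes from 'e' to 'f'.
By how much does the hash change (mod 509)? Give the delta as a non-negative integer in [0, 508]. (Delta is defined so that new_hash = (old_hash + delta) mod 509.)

Delta formula: (val(new) - val(old)) * B^(n-1-k) mod M
  val('f') - val('e') = 6 - 5 = 1
  B^(n-1-k) = 11^2 mod 509 = 121
  Delta = 1 * 121 mod 509 = 121

Answer: 121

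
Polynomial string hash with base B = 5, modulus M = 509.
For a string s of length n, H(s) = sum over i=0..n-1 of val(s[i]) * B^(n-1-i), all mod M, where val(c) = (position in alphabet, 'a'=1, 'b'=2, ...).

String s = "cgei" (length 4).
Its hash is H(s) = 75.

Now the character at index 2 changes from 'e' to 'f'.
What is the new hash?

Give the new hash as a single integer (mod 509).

Answer: 80

Derivation:
val('e') = 5, val('f') = 6
Position k = 2, exponent = n-1-k = 1
B^1 mod M = 5^1 mod 509 = 5
Delta = (6 - 5) * 5 mod 509 = 5
New hash = (75 + 5) mod 509 = 80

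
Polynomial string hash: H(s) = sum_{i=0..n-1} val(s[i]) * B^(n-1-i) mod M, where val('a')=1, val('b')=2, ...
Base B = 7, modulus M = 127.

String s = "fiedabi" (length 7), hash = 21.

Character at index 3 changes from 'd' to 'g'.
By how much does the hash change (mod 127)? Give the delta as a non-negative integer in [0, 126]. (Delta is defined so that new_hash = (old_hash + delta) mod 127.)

Answer: 13

Derivation:
Delta formula: (val(new) - val(old)) * B^(n-1-k) mod M
  val('g') - val('d') = 7 - 4 = 3
  B^(n-1-k) = 7^3 mod 127 = 89
  Delta = 3 * 89 mod 127 = 13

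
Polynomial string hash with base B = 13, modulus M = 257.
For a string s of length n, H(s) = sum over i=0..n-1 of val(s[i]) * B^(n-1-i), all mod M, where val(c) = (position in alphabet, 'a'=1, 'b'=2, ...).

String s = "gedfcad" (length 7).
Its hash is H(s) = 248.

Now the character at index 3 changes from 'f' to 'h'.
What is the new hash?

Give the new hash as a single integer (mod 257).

Answer: 16

Derivation:
val('f') = 6, val('h') = 8
Position k = 3, exponent = n-1-k = 3
B^3 mod M = 13^3 mod 257 = 141
Delta = (8 - 6) * 141 mod 257 = 25
New hash = (248 + 25) mod 257 = 16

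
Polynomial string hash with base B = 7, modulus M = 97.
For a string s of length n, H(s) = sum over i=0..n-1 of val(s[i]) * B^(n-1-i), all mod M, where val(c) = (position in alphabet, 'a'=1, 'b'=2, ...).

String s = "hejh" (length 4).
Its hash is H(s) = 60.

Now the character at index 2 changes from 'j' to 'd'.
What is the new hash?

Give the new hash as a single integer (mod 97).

val('j') = 10, val('d') = 4
Position k = 2, exponent = n-1-k = 1
B^1 mod M = 7^1 mod 97 = 7
Delta = (4 - 10) * 7 mod 97 = 55
New hash = (60 + 55) mod 97 = 18

Answer: 18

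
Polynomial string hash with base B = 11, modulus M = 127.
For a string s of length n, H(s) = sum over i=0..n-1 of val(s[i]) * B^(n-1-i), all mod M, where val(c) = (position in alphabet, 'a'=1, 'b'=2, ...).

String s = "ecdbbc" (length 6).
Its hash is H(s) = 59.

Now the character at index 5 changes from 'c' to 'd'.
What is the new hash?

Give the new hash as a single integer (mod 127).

val('c') = 3, val('d') = 4
Position k = 5, exponent = n-1-k = 0
B^0 mod M = 11^0 mod 127 = 1
Delta = (4 - 3) * 1 mod 127 = 1
New hash = (59 + 1) mod 127 = 60

Answer: 60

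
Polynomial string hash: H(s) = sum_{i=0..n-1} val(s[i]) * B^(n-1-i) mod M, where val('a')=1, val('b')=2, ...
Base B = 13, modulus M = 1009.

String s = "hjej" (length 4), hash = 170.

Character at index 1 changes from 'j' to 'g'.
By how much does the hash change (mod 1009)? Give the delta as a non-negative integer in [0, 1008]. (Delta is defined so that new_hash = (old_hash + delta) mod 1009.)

Answer: 502

Derivation:
Delta formula: (val(new) - val(old)) * B^(n-1-k) mod M
  val('g') - val('j') = 7 - 10 = -3
  B^(n-1-k) = 13^2 mod 1009 = 169
  Delta = -3 * 169 mod 1009 = 502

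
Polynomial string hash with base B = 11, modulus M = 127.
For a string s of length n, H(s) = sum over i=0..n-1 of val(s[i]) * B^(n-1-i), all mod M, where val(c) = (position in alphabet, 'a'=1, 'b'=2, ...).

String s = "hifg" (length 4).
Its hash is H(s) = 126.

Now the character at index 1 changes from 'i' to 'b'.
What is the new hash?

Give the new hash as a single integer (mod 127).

val('i') = 9, val('b') = 2
Position k = 1, exponent = n-1-k = 2
B^2 mod M = 11^2 mod 127 = 121
Delta = (2 - 9) * 121 mod 127 = 42
New hash = (126 + 42) mod 127 = 41

Answer: 41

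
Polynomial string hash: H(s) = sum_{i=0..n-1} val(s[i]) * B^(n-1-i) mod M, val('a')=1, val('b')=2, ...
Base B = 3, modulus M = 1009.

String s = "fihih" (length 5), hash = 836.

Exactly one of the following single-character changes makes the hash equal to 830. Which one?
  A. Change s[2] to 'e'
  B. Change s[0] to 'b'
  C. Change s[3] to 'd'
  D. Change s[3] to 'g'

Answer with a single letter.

Answer: D

Derivation:
Option A: s[2]='h'->'e', delta=(5-8)*3^2 mod 1009 = 982, hash=836+982 mod 1009 = 809
Option B: s[0]='f'->'b', delta=(2-6)*3^4 mod 1009 = 685, hash=836+685 mod 1009 = 512
Option C: s[3]='i'->'d', delta=(4-9)*3^1 mod 1009 = 994, hash=836+994 mod 1009 = 821
Option D: s[3]='i'->'g', delta=(7-9)*3^1 mod 1009 = 1003, hash=836+1003 mod 1009 = 830 <-- target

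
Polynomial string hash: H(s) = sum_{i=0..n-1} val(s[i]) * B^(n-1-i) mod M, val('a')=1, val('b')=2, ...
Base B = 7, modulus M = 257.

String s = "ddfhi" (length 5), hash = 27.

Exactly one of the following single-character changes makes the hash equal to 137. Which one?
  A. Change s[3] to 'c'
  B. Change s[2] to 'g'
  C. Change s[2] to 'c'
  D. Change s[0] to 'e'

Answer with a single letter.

Answer: C

Derivation:
Option A: s[3]='h'->'c', delta=(3-8)*7^1 mod 257 = 222, hash=27+222 mod 257 = 249
Option B: s[2]='f'->'g', delta=(7-6)*7^2 mod 257 = 49, hash=27+49 mod 257 = 76
Option C: s[2]='f'->'c', delta=(3-6)*7^2 mod 257 = 110, hash=27+110 mod 257 = 137 <-- target
Option D: s[0]='d'->'e', delta=(5-4)*7^4 mod 257 = 88, hash=27+88 mod 257 = 115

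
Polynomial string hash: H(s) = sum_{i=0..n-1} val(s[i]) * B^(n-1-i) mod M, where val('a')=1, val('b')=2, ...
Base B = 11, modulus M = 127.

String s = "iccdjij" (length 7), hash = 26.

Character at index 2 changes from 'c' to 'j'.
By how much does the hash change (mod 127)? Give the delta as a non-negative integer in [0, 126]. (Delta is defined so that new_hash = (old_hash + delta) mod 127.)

Delta formula: (val(new) - val(old)) * B^(n-1-k) mod M
  val('j') - val('c') = 10 - 3 = 7
  B^(n-1-k) = 11^4 mod 127 = 36
  Delta = 7 * 36 mod 127 = 125

Answer: 125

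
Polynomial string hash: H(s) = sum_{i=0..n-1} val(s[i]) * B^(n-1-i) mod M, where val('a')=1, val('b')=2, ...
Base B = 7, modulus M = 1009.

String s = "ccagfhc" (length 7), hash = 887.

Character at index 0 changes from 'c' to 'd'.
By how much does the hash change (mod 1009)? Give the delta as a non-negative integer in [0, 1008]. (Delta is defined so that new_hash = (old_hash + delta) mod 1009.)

Answer: 605

Derivation:
Delta formula: (val(new) - val(old)) * B^(n-1-k) mod M
  val('d') - val('c') = 4 - 3 = 1
  B^(n-1-k) = 7^6 mod 1009 = 605
  Delta = 1 * 605 mod 1009 = 605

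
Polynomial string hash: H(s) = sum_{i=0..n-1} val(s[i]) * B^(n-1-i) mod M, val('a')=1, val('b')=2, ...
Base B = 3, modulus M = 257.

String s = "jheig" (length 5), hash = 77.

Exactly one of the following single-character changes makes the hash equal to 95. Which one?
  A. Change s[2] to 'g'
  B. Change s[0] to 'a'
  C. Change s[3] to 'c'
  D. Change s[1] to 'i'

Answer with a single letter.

Answer: A

Derivation:
Option A: s[2]='e'->'g', delta=(7-5)*3^2 mod 257 = 18, hash=77+18 mod 257 = 95 <-- target
Option B: s[0]='j'->'a', delta=(1-10)*3^4 mod 257 = 42, hash=77+42 mod 257 = 119
Option C: s[3]='i'->'c', delta=(3-9)*3^1 mod 257 = 239, hash=77+239 mod 257 = 59
Option D: s[1]='h'->'i', delta=(9-8)*3^3 mod 257 = 27, hash=77+27 mod 257 = 104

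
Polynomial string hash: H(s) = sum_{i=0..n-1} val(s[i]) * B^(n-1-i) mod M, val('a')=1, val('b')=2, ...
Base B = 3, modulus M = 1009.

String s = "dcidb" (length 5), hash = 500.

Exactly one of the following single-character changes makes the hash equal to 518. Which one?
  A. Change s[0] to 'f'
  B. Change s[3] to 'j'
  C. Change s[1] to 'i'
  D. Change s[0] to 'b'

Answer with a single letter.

Option A: s[0]='d'->'f', delta=(6-4)*3^4 mod 1009 = 162, hash=500+162 mod 1009 = 662
Option B: s[3]='d'->'j', delta=(10-4)*3^1 mod 1009 = 18, hash=500+18 mod 1009 = 518 <-- target
Option C: s[1]='c'->'i', delta=(9-3)*3^3 mod 1009 = 162, hash=500+162 mod 1009 = 662
Option D: s[0]='d'->'b', delta=(2-4)*3^4 mod 1009 = 847, hash=500+847 mod 1009 = 338

Answer: B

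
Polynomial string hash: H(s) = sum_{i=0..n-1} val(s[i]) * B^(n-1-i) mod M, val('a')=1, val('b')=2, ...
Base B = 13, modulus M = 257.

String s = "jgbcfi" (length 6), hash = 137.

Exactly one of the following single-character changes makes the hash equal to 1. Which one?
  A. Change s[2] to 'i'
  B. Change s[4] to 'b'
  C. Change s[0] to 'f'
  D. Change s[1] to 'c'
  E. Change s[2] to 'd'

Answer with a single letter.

Answer: D

Derivation:
Option A: s[2]='b'->'i', delta=(9-2)*13^3 mod 257 = 216, hash=137+216 mod 257 = 96
Option B: s[4]='f'->'b', delta=(2-6)*13^1 mod 257 = 205, hash=137+205 mod 257 = 85
Option C: s[0]='j'->'f', delta=(6-10)*13^5 mod 257 = 31, hash=137+31 mod 257 = 168
Option D: s[1]='g'->'c', delta=(3-7)*13^4 mod 257 = 121, hash=137+121 mod 257 = 1 <-- target
Option E: s[2]='b'->'d', delta=(4-2)*13^3 mod 257 = 25, hash=137+25 mod 257 = 162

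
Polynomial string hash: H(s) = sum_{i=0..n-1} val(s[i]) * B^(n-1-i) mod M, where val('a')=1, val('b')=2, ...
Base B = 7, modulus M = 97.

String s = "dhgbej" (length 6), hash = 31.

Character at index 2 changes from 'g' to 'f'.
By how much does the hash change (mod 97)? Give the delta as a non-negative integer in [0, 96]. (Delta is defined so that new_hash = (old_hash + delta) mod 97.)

Delta formula: (val(new) - val(old)) * B^(n-1-k) mod M
  val('f') - val('g') = 6 - 7 = -1
  B^(n-1-k) = 7^3 mod 97 = 52
  Delta = -1 * 52 mod 97 = 45

Answer: 45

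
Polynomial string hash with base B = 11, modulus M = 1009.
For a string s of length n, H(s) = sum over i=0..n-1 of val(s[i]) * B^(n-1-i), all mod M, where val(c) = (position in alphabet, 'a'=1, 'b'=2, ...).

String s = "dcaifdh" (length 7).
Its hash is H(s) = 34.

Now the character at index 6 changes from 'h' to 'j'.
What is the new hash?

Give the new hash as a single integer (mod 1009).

Answer: 36

Derivation:
val('h') = 8, val('j') = 10
Position k = 6, exponent = n-1-k = 0
B^0 mod M = 11^0 mod 1009 = 1
Delta = (10 - 8) * 1 mod 1009 = 2
New hash = (34 + 2) mod 1009 = 36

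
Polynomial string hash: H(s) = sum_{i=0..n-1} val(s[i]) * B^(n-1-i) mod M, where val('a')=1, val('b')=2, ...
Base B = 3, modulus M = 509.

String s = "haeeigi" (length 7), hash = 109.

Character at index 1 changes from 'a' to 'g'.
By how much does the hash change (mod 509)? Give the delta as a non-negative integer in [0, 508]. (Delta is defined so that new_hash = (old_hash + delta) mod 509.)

Answer: 440

Derivation:
Delta formula: (val(new) - val(old)) * B^(n-1-k) mod M
  val('g') - val('a') = 7 - 1 = 6
  B^(n-1-k) = 3^5 mod 509 = 243
  Delta = 6 * 243 mod 509 = 440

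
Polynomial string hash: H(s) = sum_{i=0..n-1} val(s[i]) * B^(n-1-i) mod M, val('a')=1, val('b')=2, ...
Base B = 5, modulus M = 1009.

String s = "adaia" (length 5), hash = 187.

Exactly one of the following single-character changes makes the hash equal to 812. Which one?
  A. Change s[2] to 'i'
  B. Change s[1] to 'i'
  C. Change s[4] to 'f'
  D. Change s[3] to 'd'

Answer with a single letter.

Answer: B

Derivation:
Option A: s[2]='a'->'i', delta=(9-1)*5^2 mod 1009 = 200, hash=187+200 mod 1009 = 387
Option B: s[1]='d'->'i', delta=(9-4)*5^3 mod 1009 = 625, hash=187+625 mod 1009 = 812 <-- target
Option C: s[4]='a'->'f', delta=(6-1)*5^0 mod 1009 = 5, hash=187+5 mod 1009 = 192
Option D: s[3]='i'->'d', delta=(4-9)*5^1 mod 1009 = 984, hash=187+984 mod 1009 = 162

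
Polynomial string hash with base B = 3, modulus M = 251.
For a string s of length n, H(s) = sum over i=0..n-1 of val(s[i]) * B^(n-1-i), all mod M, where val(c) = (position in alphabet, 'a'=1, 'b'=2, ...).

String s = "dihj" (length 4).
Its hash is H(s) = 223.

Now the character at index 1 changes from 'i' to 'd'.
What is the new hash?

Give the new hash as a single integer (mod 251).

val('i') = 9, val('d') = 4
Position k = 1, exponent = n-1-k = 2
B^2 mod M = 3^2 mod 251 = 9
Delta = (4 - 9) * 9 mod 251 = 206
New hash = (223 + 206) mod 251 = 178

Answer: 178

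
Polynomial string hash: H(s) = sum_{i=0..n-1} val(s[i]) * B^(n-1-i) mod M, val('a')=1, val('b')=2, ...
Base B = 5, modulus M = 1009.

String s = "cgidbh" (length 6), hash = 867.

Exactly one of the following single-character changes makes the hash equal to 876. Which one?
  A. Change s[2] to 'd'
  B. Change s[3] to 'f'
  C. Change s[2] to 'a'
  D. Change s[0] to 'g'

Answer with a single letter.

Option A: s[2]='i'->'d', delta=(4-9)*5^3 mod 1009 = 384, hash=867+384 mod 1009 = 242
Option B: s[3]='d'->'f', delta=(6-4)*5^2 mod 1009 = 50, hash=867+50 mod 1009 = 917
Option C: s[2]='i'->'a', delta=(1-9)*5^3 mod 1009 = 9, hash=867+9 mod 1009 = 876 <-- target
Option D: s[0]='c'->'g', delta=(7-3)*5^5 mod 1009 = 392, hash=867+392 mod 1009 = 250

Answer: C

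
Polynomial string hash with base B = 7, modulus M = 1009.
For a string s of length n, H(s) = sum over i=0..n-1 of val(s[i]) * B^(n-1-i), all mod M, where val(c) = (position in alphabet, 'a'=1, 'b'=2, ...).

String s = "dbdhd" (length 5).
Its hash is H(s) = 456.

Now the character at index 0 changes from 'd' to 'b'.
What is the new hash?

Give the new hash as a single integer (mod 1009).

val('d') = 4, val('b') = 2
Position k = 0, exponent = n-1-k = 4
B^4 mod M = 7^4 mod 1009 = 383
Delta = (2 - 4) * 383 mod 1009 = 243
New hash = (456 + 243) mod 1009 = 699

Answer: 699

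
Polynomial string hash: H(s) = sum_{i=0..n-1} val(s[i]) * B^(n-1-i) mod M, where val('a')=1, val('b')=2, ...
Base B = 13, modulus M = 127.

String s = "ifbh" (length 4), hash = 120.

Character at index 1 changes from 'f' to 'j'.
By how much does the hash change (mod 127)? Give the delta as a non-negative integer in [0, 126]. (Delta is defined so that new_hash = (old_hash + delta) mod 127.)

Delta formula: (val(new) - val(old)) * B^(n-1-k) mod M
  val('j') - val('f') = 10 - 6 = 4
  B^(n-1-k) = 13^2 mod 127 = 42
  Delta = 4 * 42 mod 127 = 41

Answer: 41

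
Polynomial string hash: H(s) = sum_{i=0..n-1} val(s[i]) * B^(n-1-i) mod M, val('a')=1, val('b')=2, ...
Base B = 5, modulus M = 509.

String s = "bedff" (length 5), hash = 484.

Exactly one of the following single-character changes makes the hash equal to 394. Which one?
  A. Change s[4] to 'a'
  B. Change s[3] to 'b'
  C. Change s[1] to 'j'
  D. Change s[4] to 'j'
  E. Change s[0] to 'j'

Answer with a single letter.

Answer: E

Derivation:
Option A: s[4]='f'->'a', delta=(1-6)*5^0 mod 509 = 504, hash=484+504 mod 509 = 479
Option B: s[3]='f'->'b', delta=(2-6)*5^1 mod 509 = 489, hash=484+489 mod 509 = 464
Option C: s[1]='e'->'j', delta=(10-5)*5^3 mod 509 = 116, hash=484+116 mod 509 = 91
Option D: s[4]='f'->'j', delta=(10-6)*5^0 mod 509 = 4, hash=484+4 mod 509 = 488
Option E: s[0]='b'->'j', delta=(10-2)*5^4 mod 509 = 419, hash=484+419 mod 509 = 394 <-- target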